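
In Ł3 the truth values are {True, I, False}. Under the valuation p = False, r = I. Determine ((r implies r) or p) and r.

I

r implies r = I implies I = True
(r implies r) or p = True or False = True
((r implies r) or p) and r = True and I = I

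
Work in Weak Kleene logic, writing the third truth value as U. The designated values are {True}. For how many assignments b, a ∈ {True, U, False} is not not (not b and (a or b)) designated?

Designated under: (b=False, a=True).

1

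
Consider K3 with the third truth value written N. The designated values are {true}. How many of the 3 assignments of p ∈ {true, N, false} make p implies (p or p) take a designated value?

2

p=true: true ✓
p=N: N ·
p=false: true ✓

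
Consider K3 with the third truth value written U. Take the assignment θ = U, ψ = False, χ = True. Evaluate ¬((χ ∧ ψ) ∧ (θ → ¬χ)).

χ ∧ ψ = True ∧ False = False
¬χ = ¬True = False
θ → ¬χ = U → False = U
(χ ∧ ψ) ∧ (θ → ¬χ) = False ∧ U = False
¬((χ ∧ ψ) ∧ (θ → ¬χ)) = ¬False = True

True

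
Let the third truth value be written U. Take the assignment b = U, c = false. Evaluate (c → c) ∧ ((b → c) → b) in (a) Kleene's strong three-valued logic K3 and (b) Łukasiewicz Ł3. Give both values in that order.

In Kleene's strong three-valued logic K3: c → c = false → false = true
b → c = U → false = U  [¬U ∨ false]
(b → c) → b = U → U = U
(c → c) ∧ ((b → c) → b) = true ∧ U = U
In Łukasiewicz Ł3: c → c = false → false = true
b → c = U → false = U  [min(1, 1−½+0)]
(b → c) → b = U → U = true
(c → c) ∧ ((b → c) → b) = true ∧ true = true
They differ because Kleene's strong three-valued logic K3 and Łukasiewicz Ł3 treat U differently under implication.

U; true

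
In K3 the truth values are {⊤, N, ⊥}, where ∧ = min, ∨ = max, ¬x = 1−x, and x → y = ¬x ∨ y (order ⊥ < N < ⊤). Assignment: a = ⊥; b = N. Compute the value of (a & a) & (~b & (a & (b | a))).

a & a = ⊥ & ⊥ = ⊥
~b = ~N = N
b | a = N | ⊥ = N
a & (b | a) = ⊥ & N = ⊥
~b & (a & (b | a)) = N & ⊥ = ⊥
(a & a) & (~b & (a & (b | a))) = ⊥ & ⊥ = ⊥

⊥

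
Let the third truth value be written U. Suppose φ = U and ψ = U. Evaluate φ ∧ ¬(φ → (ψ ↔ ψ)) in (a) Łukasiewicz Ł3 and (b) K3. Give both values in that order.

In Łukasiewicz Ł3: ψ ↔ ψ = U ↔ U = 1  [1 − |½−½|]
φ → (ψ ↔ ψ) = U → 1 = 1
¬(φ → (ψ ↔ ψ)) = ¬1 = 0
φ ∧ ¬(φ → (ψ ↔ ψ)) = U ∧ 0 = 0
In K3: ψ ↔ ψ = U ↔ U = U
φ → (ψ ↔ ψ) = U → U = U
¬(φ → (ψ ↔ ψ)) = ¬U = U
φ ∧ ¬(φ → (ψ ↔ ψ)) = U ∧ U = U
They differ because Łukasiewicz Ł3 and K3 treat U differently under implication.

0; U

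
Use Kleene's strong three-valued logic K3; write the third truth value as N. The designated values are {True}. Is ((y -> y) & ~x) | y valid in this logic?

No

Countermodel: y=N, x=True gives N, which is not designated.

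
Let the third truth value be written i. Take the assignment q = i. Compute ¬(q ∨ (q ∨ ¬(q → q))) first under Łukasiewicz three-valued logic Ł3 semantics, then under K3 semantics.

i; i

In Łukasiewicz three-valued logic Ł3: q → q = i → i = T
¬(q → q) = ¬T = F
q ∨ ¬(q → q) = i ∨ F = i
q ∨ (q ∨ ¬(q → q)) = i ∨ i = i
¬(q ∨ (q ∨ ¬(q → q))) = ¬i = i
In K3: q → q = i → i = i  [¬i ∨ i]
¬(q → q) = ¬i = i
q ∨ ¬(q → q) = i ∨ i = i
q ∨ (q ∨ ¬(q → q)) = i ∨ i = i
¬(q ∨ (q ∨ ¬(q → q))) = ¬i = i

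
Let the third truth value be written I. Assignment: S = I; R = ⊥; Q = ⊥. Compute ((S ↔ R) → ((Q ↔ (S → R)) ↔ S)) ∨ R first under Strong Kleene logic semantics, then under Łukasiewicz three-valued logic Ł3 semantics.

In Strong Kleene logic: S ↔ R = I ↔ ⊥ = I
S → R = I → ⊥ = I  [¬I ∨ ⊥]
Q ↔ (S → R) = ⊥ ↔ I = I
(Q ↔ (S → R)) ↔ S = I ↔ I = I
(S ↔ R) → ((Q ↔ (S → R)) ↔ S) = I → I = I
((S ↔ R) → ((Q ↔ (S → R)) ↔ S)) ∨ R = I ∨ ⊥ = I
In Łukasiewicz three-valued logic Ł3: S ↔ R = I ↔ ⊥ = I
S → R = I → ⊥ = I
Q ↔ (S → R) = ⊥ ↔ I = I
(Q ↔ (S → R)) ↔ S = I ↔ I = ⊤
(S ↔ R) → ((Q ↔ (S → R)) ↔ S) = I → ⊤ = ⊤
((S ↔ R) → ((Q ↔ (S → R)) ↔ S)) ∨ R = ⊤ ∨ ⊥ = ⊤
They differ because Strong Kleene logic and Łukasiewicz three-valued logic Ł3 treat I differently under implication.

I; ⊤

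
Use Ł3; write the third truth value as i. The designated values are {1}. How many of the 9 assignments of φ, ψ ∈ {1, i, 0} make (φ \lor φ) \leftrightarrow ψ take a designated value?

Designated under: (φ=1, ψ=1); (φ=i, ψ=i); (φ=0, ψ=0).

3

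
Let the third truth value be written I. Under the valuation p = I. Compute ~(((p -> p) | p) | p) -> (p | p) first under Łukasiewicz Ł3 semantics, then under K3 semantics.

In Łukasiewicz Ł3: p -> p = I -> I = T  [min(1, 1−½+½)]
(p -> p) | p = T | I = T
((p -> p) | p) | p = T | I = T
~(((p -> p) | p) | p) = ~T = F
p | p = I | I = I
~(((p -> p) | p) | p) -> (p | p) = F -> I = T
In K3: p -> p = I -> I = I  [~I | I]
(p -> p) | p = I | I = I
((p -> p) | p) | p = I | I = I
~(((p -> p) | p) | p) = ~I = I
p | p = I | I = I
~(((p -> p) | p) | p) -> (p | p) = I -> I = I
They differ because Łukasiewicz Ł3 and K3 treat I differently under implication.

T; I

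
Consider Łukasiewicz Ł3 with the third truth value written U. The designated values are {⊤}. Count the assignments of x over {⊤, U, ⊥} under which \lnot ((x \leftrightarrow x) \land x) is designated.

1

x=⊤: ⊥ ·
x=U: U ·
x=⊥: ⊤ ✓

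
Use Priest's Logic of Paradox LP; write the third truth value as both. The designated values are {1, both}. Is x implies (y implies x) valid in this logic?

Yes

Every assignment of x, y over {1, both, 0} gives a value in {1, both}.
In particular, with x=both, y=both: x implies (y implies x) = both.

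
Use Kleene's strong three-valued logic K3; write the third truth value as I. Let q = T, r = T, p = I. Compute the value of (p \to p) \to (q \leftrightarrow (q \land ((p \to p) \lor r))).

T

p \to p = I \to I = I
p \to p = I \to I = I
(p \to p) \lor r = I \lor T = T
q \land ((p \to p) \lor r) = T \land T = T
q \leftrightarrow (q \land ((p \to p) \lor r)) = T \leftrightarrow T = T
(p \to p) \to (q \leftrightarrow (q \land ((p \to p) \lor r))) = I \to T = T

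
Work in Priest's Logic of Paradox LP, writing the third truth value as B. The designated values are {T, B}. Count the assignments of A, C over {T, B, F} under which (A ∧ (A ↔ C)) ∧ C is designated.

Designated under: (A=T, C=T); (A=T, C=B); (A=B, C=T); (A=B, C=B).

4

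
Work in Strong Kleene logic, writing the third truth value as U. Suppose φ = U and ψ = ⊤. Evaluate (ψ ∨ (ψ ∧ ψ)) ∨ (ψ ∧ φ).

ψ ∧ ψ = ⊤ ∧ ⊤ = ⊤
ψ ∨ (ψ ∧ ψ) = ⊤ ∨ ⊤ = ⊤
ψ ∧ φ = ⊤ ∧ U = U
(ψ ∨ (ψ ∧ ψ)) ∨ (ψ ∧ φ) = ⊤ ∨ U = ⊤

⊤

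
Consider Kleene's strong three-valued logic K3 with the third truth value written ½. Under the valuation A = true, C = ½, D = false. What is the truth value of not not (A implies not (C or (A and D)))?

½

A and D = true and false = false
C or (A and D) = ½ or false = ½
not (C or (A and D)) = not ½ = ½
A implies not (C or (A and D)) = true implies ½ = ½
not (A implies not (C or (A and D))) = not ½ = ½
not not (A implies not (C or (A and D))) = not ½ = ½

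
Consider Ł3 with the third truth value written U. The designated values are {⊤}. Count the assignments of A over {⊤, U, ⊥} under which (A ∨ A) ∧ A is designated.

A=⊤: ⊤ ✓
A=U: U ·
A=⊥: ⊥ ·

1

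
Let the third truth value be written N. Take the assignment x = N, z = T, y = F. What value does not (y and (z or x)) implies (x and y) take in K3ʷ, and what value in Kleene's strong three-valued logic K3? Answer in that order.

In K3ʷ: z or x = T or N = N
y and (z or x) = F and N = N
not (y and (z or x)) = not N = N
x and y = N and F = N
not (y and (z or x)) implies (x and y) = N implies N = N  [any arg is the third value ⇒ result is the third value]
In Kleene's strong three-valued logic K3: z or x = T or N = T
y and (z or x) = F and T = F
not (y and (z or x)) = not F = T
x and y = N and F = F
not (y and (z or x)) implies (x and y) = T implies F = F
They differ because K3ʷ and Kleene's strong three-valued logic K3 treat N differently under the binary connectives.

N; F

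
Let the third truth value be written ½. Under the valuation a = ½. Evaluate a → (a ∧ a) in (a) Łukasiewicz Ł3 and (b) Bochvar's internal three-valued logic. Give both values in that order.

⊤; ½

In Łukasiewicz Ł3: a ∧ a = ½ ∧ ½ = ½
a → (a ∧ a) = ½ → ½ = ⊤  [min(1, 1−½+½)]
In Bochvar's internal three-valued logic: a ∧ a = ½ ∧ ½ = ½
a → (a ∧ a) = ½ → ½ = ½  [any arg is the third value ⇒ result is the third value]
They differ because Łukasiewicz Ł3 and Bochvar's internal three-valued logic treat ½ differently under the binary connectives.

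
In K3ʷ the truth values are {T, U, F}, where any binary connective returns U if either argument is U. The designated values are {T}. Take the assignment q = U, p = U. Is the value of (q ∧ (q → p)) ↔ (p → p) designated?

No

q → p = U → U = U  [any arg is the third value ⇒ result is the third value]
q ∧ (q → p) = U ∧ U = U
p → p = U → U = U
(q ∧ (q → p)) ↔ (p → p) = U ↔ U = U
U ∉ {T}.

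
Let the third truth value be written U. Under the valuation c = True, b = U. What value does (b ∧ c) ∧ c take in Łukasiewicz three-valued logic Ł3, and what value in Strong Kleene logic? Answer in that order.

U; U

In Łukasiewicz three-valued logic Ł3: b ∧ c = U ∧ True = U
(b ∧ c) ∧ c = U ∧ True = U
In Strong Kleene logic: b ∧ c = U ∧ True = U
(b ∧ c) ∧ c = U ∧ True = U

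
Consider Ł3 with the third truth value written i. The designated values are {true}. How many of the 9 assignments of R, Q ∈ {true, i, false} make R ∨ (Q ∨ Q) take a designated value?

5

Of the 9 assignments, 5 give a value in {true}.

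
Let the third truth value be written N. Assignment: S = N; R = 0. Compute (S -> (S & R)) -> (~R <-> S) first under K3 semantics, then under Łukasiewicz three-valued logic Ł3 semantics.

N; 1

In K3: S & R = N & 0 = 0
S -> (S & R) = N -> 0 = N
~R = ~0 = 1
~R <-> S = 1 <-> N = N
(S -> (S & R)) -> (~R <-> S) = N -> N = N
In Łukasiewicz three-valued logic Ł3: S & R = N & 0 = 0
S -> (S & R) = N -> 0 = N  [min(1, 1−½+0)]
~R = ~0 = 1
~R <-> S = 1 <-> N = N
(S -> (S & R)) -> (~R <-> S) = N -> N = 1
They differ because K3 and Łukasiewicz three-valued logic Ł3 treat N differently under implication.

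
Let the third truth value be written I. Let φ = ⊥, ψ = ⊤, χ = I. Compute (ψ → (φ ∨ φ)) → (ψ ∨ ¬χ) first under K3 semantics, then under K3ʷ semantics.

⊤; I

In K3: φ ∨ φ = ⊥ ∨ ⊥ = ⊥
ψ → (φ ∨ φ) = ⊤ → ⊥ = ⊥
¬χ = ¬I = I
ψ ∨ ¬χ = ⊤ ∨ I = ⊤
(ψ → (φ ∨ φ)) → (ψ ∨ ¬χ) = ⊥ → ⊤ = ⊤
In K3ʷ: φ ∨ φ = ⊥ ∨ ⊥ = ⊥
ψ → (φ ∨ φ) = ⊤ → ⊥ = ⊥
¬χ = ¬I = I
ψ ∨ ¬χ = ⊤ ∨ I = I
(ψ → (φ ∨ φ)) → (ψ ∨ ¬χ) = ⊥ → I = I
They differ because K3 and K3ʷ treat I differently under the binary connectives.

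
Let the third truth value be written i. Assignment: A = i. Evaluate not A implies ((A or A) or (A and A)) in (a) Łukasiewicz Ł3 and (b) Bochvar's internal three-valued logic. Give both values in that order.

In Łukasiewicz Ł3: not A = not i = i
A or A = i or i = i
A and A = i and i = i
(A or A) or (A and A) = i or i = i
not A implies ((A or A) or (A and A)) = i implies i = ⊤  [min(1, 1−½+½)]
In Bochvar's internal three-valued logic: not A = not i = i
A or A = i or i = i
A and A = i and i = i
(A or A) or (A and A) = i or i = i
not A implies ((A or A) or (A and A)) = i implies i = i  [any arg is the third value ⇒ result is the third value]
They differ because Łukasiewicz Ł3 and Bochvar's internal three-valued logic treat i differently under the binary connectives.

⊤; i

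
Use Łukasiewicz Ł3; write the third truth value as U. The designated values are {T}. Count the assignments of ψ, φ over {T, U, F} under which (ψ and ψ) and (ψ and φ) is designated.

1

Designated under: (ψ=T, φ=T).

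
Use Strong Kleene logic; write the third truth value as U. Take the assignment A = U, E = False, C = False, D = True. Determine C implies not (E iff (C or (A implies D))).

True

A implies D = U implies True = True  [not U or True]
C or (A implies D) = False or True = True
E iff (C or (A implies D)) = False iff True = False
not (E iff (C or (A implies D))) = not False = True
C implies not (E iff (C or (A implies D))) = False implies True = True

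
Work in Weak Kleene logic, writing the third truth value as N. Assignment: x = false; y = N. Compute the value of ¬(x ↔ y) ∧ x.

x ↔ y = false ↔ N = N
¬(x ↔ y) = ¬N = N
¬(x ↔ y) ∧ x = N ∧ false = N

N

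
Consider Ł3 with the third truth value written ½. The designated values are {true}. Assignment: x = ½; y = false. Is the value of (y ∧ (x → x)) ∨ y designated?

No

x → x = ½ → ½ = true  [min(1, 1−½+½)]
y ∧ (x → x) = false ∧ true = false
(y ∧ (x → x)) ∨ y = false ∨ false = false
false ∉ {true}.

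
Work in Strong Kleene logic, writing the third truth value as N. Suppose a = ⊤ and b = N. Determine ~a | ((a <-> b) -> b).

~a = ~⊤ = ⊥
a <-> b = ⊤ <-> N = N
(a <-> b) -> b = N -> N = N  [~N | N]
~a | ((a <-> b) -> b) = ⊥ | N = N

N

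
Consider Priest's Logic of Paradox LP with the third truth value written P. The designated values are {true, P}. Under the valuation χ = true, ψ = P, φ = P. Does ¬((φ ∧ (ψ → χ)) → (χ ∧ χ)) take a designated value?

No

ψ → χ = P → true = true  [¬P ∨ true]
φ ∧ (ψ → χ) = P ∧ true = P
χ ∧ χ = true ∧ true = true
(φ ∧ (ψ → χ)) → (χ ∧ χ) = P → true = true
¬((φ ∧ (ψ → χ)) → (χ ∧ χ)) = ¬true = false
false ∉ {true, P}.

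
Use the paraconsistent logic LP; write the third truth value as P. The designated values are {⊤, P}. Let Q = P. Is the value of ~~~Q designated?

Yes

~Q = ~P = P
~~Q = ~P = P
~~~Q = ~P = P
P ∈ {⊤, P}.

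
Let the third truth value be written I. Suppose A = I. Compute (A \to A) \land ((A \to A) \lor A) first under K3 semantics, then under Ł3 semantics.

In K3: A \to A = I \to I = I  [\lnot I \lor I]
A \to A = I \to I = I
(A \to A) \lor A = I \lor I = I
(A \to A) \land ((A \to A) \lor A) = I \land I = I
In Ł3: A \to A = I \to I = true  [min(1, 1−½+½)]
A \to A = I \to I = true
(A \to A) \lor A = true \lor I = true
(A \to A) \land ((A \to A) \lor A) = true \land true = true
They differ because K3 and Ł3 treat I differently under implication.

I; true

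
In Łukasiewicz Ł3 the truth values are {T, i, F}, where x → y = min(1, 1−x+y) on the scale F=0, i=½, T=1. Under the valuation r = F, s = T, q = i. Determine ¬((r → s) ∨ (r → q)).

F

r → s = F → T = T
r → q = F → i = T  [min(1, 1−0+½)]
(r → s) ∨ (r → q) = T ∨ T = T
¬((r → s) ∨ (r → q)) = ¬T = F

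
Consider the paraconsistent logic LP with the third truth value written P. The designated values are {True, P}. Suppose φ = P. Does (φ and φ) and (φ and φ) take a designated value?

φ and φ = P and P = P
φ and φ = P and P = P
(φ and φ) and (φ and φ) = P and P = P
P ∈ {True, P}.

Yes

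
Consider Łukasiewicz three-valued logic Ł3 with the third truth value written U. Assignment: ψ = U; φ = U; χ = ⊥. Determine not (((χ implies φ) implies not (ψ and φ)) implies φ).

⊥

χ implies φ = ⊥ implies U = ⊤  [min(1, 1−0+½)]
ψ and φ = U and U = U
not (ψ and φ) = not U = U
(χ implies φ) implies not (ψ and φ) = ⊤ implies U = U
((χ implies φ) implies not (ψ and φ)) implies φ = U implies U = ⊤
not (((χ implies φ) implies not (ψ and φ)) implies φ) = not ⊤ = ⊥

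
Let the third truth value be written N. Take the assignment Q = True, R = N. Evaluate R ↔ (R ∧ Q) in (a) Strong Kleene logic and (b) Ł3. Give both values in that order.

N; True

In Strong Kleene logic: R ∧ Q = N ∧ True = N
R ↔ (R ∧ Q) = N ↔ N = N
In Ł3: R ∧ Q = N ∧ True = N
R ↔ (R ∧ Q) = N ↔ N = True  [1 − |½−½|]
They differ because Strong Kleene logic and Ł3 treat N differently under implication.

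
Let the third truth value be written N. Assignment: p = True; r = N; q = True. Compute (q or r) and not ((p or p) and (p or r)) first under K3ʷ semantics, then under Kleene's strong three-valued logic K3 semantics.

N; False

In K3ʷ: q or r = True or N = N
p or p = True or True = True
p or r = True or N = N
(p or p) and (p or r) = True and N = N
not ((p or p) and (p or r)) = not N = N
(q or r) and not ((p or p) and (p or r)) = N and N = N
In Kleene's strong three-valued logic K3: q or r = True or N = True
p or p = True or True = True
p or r = True or N = True
(p or p) and (p or r) = True and True = True
not ((p or p) and (p or r)) = not True = False
(q or r) and not ((p or p) and (p or r)) = True and False = False
They differ because K3ʷ and Kleene's strong three-valued logic K3 treat N differently under the binary connectives.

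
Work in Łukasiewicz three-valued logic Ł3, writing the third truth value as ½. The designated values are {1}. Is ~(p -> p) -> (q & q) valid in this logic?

Every assignment of p, q over {1, ½, 0} gives a value in {1}.
In particular, with p=½, q=½: ~(p -> p) -> (q & q) = 1.

Yes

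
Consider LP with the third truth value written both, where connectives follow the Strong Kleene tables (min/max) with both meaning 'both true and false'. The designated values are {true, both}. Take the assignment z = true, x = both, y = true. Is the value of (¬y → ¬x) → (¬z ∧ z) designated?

¬y = ¬true = false
¬x = ¬both = both
¬y → ¬x = false → both = true
¬z = ¬true = false
¬z ∧ z = false ∧ true = false
(¬y → ¬x) → (¬z ∧ z) = true → false = false
false ∉ {true, both}.

No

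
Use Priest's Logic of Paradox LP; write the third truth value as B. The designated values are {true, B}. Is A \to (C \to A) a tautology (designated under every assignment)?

Every assignment of A, C over {true, B, false} gives a value in {true, B}.
In particular, with A=B, C=B: A \to (C \to A) = B.

Yes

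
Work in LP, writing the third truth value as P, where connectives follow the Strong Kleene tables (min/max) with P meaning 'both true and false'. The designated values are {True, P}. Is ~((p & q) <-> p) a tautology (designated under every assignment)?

No

Countermodel: p=True, q=True gives False, which is not designated.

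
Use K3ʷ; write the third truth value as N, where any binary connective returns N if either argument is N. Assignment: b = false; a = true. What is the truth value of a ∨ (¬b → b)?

¬b = ¬false = true
¬b → b = true → false = false
a ∨ (¬b → b) = true ∨ false = true

true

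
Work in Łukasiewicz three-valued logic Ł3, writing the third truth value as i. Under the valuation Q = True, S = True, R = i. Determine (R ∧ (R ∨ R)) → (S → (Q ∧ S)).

R ∨ R = i ∨ i = i
R ∧ (R ∨ R) = i ∧ i = i
Q ∧ S = True ∧ True = True
S → (Q ∧ S) = True → True = True
(R ∧ (R ∨ R)) → (S → (Q ∧ S)) = i → True = True  [min(1, 1−½+1)]

True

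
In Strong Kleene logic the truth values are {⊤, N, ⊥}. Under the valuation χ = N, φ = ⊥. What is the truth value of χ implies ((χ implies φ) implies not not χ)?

N

χ implies φ = N implies ⊥ = N  [not N or ⊥]
not χ = not N = N
not not χ = not N = N
(χ implies φ) implies not not χ = N implies N = N
χ implies ((χ implies φ) implies not not χ) = N implies N = N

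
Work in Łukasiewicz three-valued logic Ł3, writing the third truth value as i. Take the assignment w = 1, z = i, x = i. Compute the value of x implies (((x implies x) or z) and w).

x implies x = i implies i = 1  [min(1, 1−½+½)]
(x implies x) or z = 1 or i = 1
((x implies x) or z) and w = 1 and 1 = 1
x implies (((x implies x) or z) and w) = i implies 1 = 1

1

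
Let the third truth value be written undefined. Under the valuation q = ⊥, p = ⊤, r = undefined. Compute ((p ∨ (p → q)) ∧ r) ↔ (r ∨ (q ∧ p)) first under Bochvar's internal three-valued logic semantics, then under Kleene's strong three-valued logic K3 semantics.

undefined; undefined

In Bochvar's internal three-valued logic: p → q = ⊤ → ⊥ = ⊥
p ∨ (p → q) = ⊤ ∨ ⊥ = ⊤
(p ∨ (p → q)) ∧ r = ⊤ ∧ undefined = undefined
q ∧ p = ⊥ ∧ ⊤ = ⊥
r ∨ (q ∧ p) = undefined ∨ ⊥ = undefined
((p ∨ (p → q)) ∧ r) ↔ (r ∨ (q ∧ p)) = undefined ↔ undefined = undefined
In Kleene's strong three-valued logic K3: p → q = ⊤ → ⊥ = ⊥
p ∨ (p → q) = ⊤ ∨ ⊥ = ⊤
(p ∨ (p → q)) ∧ r = ⊤ ∧ undefined = undefined
q ∧ p = ⊥ ∧ ⊤ = ⊥
r ∨ (q ∧ p) = undefined ∨ ⊥ = undefined
((p ∨ (p → q)) ∧ r) ↔ (r ∨ (q ∧ p)) = undefined ↔ undefined = undefined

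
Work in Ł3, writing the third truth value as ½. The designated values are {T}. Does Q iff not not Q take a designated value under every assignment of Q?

Every assignment of Q over {T, ½, F} gives a value in {T}.
In particular, with Q=½: Q iff not not Q = T.

Yes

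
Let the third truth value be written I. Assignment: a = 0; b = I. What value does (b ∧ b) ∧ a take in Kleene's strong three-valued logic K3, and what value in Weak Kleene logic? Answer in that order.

0; I

In Kleene's strong three-valued logic K3: b ∧ b = I ∧ I = I
(b ∧ b) ∧ a = I ∧ 0 = 0
In Weak Kleene logic: b ∧ b = I ∧ I = I
(b ∧ b) ∧ a = I ∧ 0 = I
They differ because Kleene's strong three-valued logic K3 and Weak Kleene logic treat I differently under the binary connectives.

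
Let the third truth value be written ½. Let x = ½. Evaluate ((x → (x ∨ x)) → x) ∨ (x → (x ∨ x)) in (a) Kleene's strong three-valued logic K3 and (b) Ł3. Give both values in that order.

½; ⊤

In Kleene's strong three-valued logic K3: x ∨ x = ½ ∨ ½ = ½
x → (x ∨ x) = ½ → ½ = ½  [¬½ ∨ ½]
(x → (x ∨ x)) → x = ½ → ½ = ½
x ∨ x = ½ ∨ ½ = ½
x → (x ∨ x) = ½ → ½ = ½
((x → (x ∨ x)) → x) ∨ (x → (x ∨ x)) = ½ ∨ ½ = ½
In Ł3: x ∨ x = ½ ∨ ½ = ½
x → (x ∨ x) = ½ → ½ = ⊤  [min(1, 1−½+½)]
(x → (x ∨ x)) → x = ⊤ → ½ = ½
x ∨ x = ½ ∨ ½ = ½
x → (x ∨ x) = ½ → ½ = ⊤
((x → (x ∨ x)) → x) ∨ (x → (x ∨ x)) = ½ ∨ ⊤ = ⊤
They differ because Kleene's strong three-valued logic K3 and Ł3 treat ½ differently under implication.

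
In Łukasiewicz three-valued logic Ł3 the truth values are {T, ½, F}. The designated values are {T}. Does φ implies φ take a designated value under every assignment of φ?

Every assignment of φ over {T, ½, F} gives a value in {T}.
In particular, with φ=½: φ implies φ = T.

Yes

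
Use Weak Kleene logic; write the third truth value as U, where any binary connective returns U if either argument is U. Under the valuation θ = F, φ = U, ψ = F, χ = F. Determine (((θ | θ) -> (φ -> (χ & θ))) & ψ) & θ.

U

θ | θ = F | F = F
χ & θ = F & F = F
φ -> (χ & θ) = U -> F = U  [any arg is the third value ⇒ result is the third value]
(θ | θ) -> (φ -> (χ & θ)) = F -> U = U
((θ | θ) -> (φ -> (χ & θ))) & ψ = U & F = U
(((θ | θ) -> (φ -> (χ & θ))) & ψ) & θ = U & F = U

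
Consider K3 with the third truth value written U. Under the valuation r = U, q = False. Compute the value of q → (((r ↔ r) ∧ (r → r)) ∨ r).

r ↔ r = U ↔ U = U
r → r = U → U = U  [¬U ∨ U]
(r ↔ r) ∧ (r → r) = U ∧ U = U
((r ↔ r) ∧ (r → r)) ∨ r = U ∨ U = U
q → (((r ↔ r) ∧ (r → r)) ∨ r) = False → U = True

True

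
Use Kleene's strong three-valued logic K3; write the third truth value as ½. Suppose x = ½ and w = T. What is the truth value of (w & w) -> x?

½

w & w = T & T = T
(w & w) -> x = T -> ½ = ½  [~T | ½]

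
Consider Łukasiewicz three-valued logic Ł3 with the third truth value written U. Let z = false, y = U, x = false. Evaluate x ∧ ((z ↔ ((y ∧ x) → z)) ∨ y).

y ∧ x = U ∧ false = false
(y ∧ x) → z = false → false = true
z ↔ ((y ∧ x) → z) = false ↔ true = false
(z ↔ ((y ∧ x) → z)) ∨ y = false ∨ U = U
x ∧ ((z ↔ ((y ∧ x) → z)) ∨ y) = false ∧ U = false

false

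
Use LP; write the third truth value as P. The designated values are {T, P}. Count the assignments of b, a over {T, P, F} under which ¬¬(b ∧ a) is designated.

Designated under: (b=T, a=T); (b=T, a=P); (b=P, a=T); (b=P, a=P).

4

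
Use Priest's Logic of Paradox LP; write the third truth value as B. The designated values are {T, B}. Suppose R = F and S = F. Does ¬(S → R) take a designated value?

S → R = F → F = T
¬(S → R) = ¬T = F
F ∉ {T, B}.

No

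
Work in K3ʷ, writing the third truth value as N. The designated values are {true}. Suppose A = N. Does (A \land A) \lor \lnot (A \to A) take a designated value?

No

A \land A = N \land N = N
A \to A = N \to N = N  [any arg is the third value ⇒ result is the third value]
\lnot (A \to A) = \lnot N = N
(A \land A) \lor \lnot (A \to A) = N \lor N = N
N ∉ {true}.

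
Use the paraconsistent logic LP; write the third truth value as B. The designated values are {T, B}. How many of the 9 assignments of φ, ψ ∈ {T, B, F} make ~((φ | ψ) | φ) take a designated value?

4

Designated under: (φ=B, ψ=B); (φ=B, ψ=F); (φ=F, ψ=B); (φ=F, ψ=F).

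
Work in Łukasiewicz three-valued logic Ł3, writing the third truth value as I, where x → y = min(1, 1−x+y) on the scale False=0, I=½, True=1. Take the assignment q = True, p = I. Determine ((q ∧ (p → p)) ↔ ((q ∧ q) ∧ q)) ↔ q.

p → p = I → I = True  [min(1, 1−½+½)]
q ∧ (p → p) = True ∧ True = True
q ∧ q = True ∧ True = True
(q ∧ q) ∧ q = True ∧ True = True
(q ∧ (p → p)) ↔ ((q ∧ q) ∧ q) = True ↔ True = True
((q ∧ (p → p)) ↔ ((q ∧ q) ∧ q)) ↔ q = True ↔ True = True

True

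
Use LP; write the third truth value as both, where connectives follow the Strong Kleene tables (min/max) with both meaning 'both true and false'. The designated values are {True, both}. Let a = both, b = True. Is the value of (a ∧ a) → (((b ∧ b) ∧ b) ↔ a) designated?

Yes

a ∧ a = both ∧ both = both
b ∧ b = True ∧ True = True
(b ∧ b) ∧ b = True ∧ True = True
((b ∧ b) ∧ b) ↔ a = True ↔ both = both
(a ∧ a) → (((b ∧ b) ∧ b) ↔ a) = both → both = both
both ∈ {True, both}.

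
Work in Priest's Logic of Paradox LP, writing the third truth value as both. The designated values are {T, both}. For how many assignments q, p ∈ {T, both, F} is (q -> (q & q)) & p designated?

Of the 9 assignments, 6 give a value in {T, both}.

6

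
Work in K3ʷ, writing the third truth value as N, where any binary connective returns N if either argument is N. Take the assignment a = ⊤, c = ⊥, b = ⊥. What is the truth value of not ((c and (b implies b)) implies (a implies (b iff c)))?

b implies b = ⊥ implies ⊥ = ⊤
c and (b implies b) = ⊥ and ⊤ = ⊥
b iff c = ⊥ iff ⊥ = ⊤
a implies (b iff c) = ⊤ implies ⊤ = ⊤
(c and (b implies b)) implies (a implies (b iff c)) = ⊥ implies ⊤ = ⊤
not ((c and (b implies b)) implies (a implies (b iff c))) = not ⊤ = ⊥

⊥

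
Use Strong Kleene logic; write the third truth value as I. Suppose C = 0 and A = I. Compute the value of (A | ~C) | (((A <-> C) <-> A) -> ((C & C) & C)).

1

~C = ~0 = 1
A | ~C = I | 1 = 1
A <-> C = I <-> 0 = I
(A <-> C) <-> A = I <-> I = I
C & C = 0 & 0 = 0
(C & C) & C = 0 & 0 = 0
((A <-> C) <-> A) -> ((C & C) & C) = I -> 0 = I  [~I | 0]
(A | ~C) | (((A <-> C) <-> A) -> ((C & C) & C)) = 1 | I = 1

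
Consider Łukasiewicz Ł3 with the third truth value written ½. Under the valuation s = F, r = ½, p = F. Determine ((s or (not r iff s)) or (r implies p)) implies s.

½

not r = not ½ = ½
not r iff s = ½ iff F = ½  [1 − |½−0|]
s or (not r iff s) = F or ½ = ½
r implies p = ½ implies F = ½
(s or (not r iff s)) or (r implies p) = ½ or ½ = ½
((s or (not r iff s)) or (r implies p)) implies s = ½ implies F = ½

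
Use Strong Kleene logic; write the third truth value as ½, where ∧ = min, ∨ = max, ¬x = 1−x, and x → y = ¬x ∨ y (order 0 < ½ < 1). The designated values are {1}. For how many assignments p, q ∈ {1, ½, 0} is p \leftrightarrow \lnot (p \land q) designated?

1

Designated under: (p=1, q=0).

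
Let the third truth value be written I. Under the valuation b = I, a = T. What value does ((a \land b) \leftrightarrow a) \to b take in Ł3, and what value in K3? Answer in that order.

T; I

In Ł3: a \land b = T \land I = I
(a \land b) \leftrightarrow a = I \leftrightarrow T = I  [1 − |½−1|]
((a \land b) \leftrightarrow a) \to b = I \to I = T
In K3: a \land b = T \land I = I
(a \land b) \leftrightarrow a = I \leftrightarrow T = I
((a \land b) \leftrightarrow a) \to b = I \to I = I
They differ because Ł3 and K3 treat I differently under implication.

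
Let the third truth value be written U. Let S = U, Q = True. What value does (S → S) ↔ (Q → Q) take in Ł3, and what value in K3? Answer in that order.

True; U

In Ł3: S → S = U → U = True  [min(1, 1−½+½)]
Q → Q = True → True = True
(S → S) ↔ (Q → Q) = True ↔ True = True
In K3: S → S = U → U = U  [¬U ∨ U]
Q → Q = True → True = True
(S → S) ↔ (Q → Q) = U ↔ True = U
They differ because Ł3 and K3 treat U differently under implication.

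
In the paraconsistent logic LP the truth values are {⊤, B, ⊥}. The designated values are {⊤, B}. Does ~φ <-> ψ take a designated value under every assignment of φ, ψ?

Countermodel: φ=⊤, ψ=⊤ gives ⊥, which is not designated.

No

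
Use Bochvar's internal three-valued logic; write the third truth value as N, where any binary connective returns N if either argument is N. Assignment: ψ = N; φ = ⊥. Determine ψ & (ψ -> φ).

ψ -> φ = N -> ⊥ = N
ψ & (ψ -> φ) = N & N = N

N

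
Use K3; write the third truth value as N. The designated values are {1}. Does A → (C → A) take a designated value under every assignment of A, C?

Countermodel: A=N, C=1 gives N, which is not designated.

No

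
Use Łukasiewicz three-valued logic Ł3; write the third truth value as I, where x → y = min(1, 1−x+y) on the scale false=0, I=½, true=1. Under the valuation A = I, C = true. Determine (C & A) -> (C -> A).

C & A = true & I = I
C -> A = true -> I = I  [min(1, 1−1+½)]
(C & A) -> (C -> A) = I -> I = true

true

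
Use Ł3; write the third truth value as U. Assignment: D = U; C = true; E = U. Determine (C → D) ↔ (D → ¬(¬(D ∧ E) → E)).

C → D = true → U = U
D ∧ E = U ∧ U = U
¬(D ∧ E) = ¬U = U
¬(D ∧ E) → E = U → U = true
¬(¬(D ∧ E) → E) = ¬true = false
D → ¬(¬(D ∧ E) → E) = U → false = U
(C → D) ↔ (D → ¬(¬(D ∧ E) → E)) = U ↔ U = true

true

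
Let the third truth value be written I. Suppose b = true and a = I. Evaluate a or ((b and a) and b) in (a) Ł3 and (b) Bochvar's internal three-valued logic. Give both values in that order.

In Ł3: b and a = true and I = I
(b and a) and b = I and true = I
a or ((b and a) and b) = I or I = I
In Bochvar's internal three-valued logic: b and a = true and I = I
(b and a) and b = I and true = I
a or ((b and a) and b) = I or I = I

I; I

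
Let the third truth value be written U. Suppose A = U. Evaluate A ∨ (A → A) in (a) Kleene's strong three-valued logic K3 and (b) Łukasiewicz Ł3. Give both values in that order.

In Kleene's strong three-valued logic K3: A → A = U → U = U
A ∨ (A → A) = U ∨ U = U
In Łukasiewicz Ł3: A → A = U → U = T  [min(1, 1−½+½)]
A ∨ (A → A) = U ∨ T = T
They differ because Kleene's strong three-valued logic K3 and Łukasiewicz Ł3 treat U differently under implication.

U; T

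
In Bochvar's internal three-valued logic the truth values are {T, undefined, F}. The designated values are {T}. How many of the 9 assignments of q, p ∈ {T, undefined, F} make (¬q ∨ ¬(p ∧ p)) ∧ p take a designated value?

Designated under: (q=F, p=T).

1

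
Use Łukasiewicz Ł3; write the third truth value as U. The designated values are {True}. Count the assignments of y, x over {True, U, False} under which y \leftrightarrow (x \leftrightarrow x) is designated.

3

Designated under: (y=True, x=True); (y=True, x=U); (y=True, x=False).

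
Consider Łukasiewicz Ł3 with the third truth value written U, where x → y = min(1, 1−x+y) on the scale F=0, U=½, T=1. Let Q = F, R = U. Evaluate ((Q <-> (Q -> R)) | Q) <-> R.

U

Q -> R = F -> U = T  [min(1, 1−0+½)]
Q <-> (Q -> R) = F <-> T = F
(Q <-> (Q -> R)) | Q = F | F = F
((Q <-> (Q -> R)) | Q) <-> R = F <-> U = U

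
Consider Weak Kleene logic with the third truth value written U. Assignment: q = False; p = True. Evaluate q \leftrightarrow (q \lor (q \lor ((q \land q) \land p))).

q \land q = False \land False = False
(q \land q) \land p = False \land True = False
q \lor ((q \land q) \land p) = False \lor False = False
q \lor (q \lor ((q \land q) \land p)) = False \lor False = False
q \leftrightarrow (q \lor (q \lor ((q \land q) \land p))) = False \leftrightarrow False = True

True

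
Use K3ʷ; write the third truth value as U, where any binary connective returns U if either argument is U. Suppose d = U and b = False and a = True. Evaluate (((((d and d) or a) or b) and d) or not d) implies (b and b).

d and d = U and U = U
(d and d) or a = U or True = U
((d and d) or a) or b = U or False = U
(((d and d) or a) or b) and d = U and U = U
not d = not U = U
((((d and d) or a) or b) and d) or not d = U or U = U
b and b = False and False = False
(((((d and d) or a) or b) and d) or not d) implies (b and b) = U implies False = U  [any arg is the third value ⇒ result is the third value]

U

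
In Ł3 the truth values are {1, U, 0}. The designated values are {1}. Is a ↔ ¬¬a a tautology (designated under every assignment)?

Every assignment of a over {1, U, 0} gives a value in {1}.
In particular, with a=U: a ↔ ¬¬a = 1.

Yes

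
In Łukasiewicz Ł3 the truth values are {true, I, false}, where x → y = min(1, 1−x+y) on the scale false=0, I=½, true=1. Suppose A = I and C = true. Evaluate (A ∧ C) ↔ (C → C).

A ∧ C = I ∧ true = I
C → C = true → true = true
(A ∧ C) ↔ (C → C) = I ↔ true = I  [1 − |½−1|]

I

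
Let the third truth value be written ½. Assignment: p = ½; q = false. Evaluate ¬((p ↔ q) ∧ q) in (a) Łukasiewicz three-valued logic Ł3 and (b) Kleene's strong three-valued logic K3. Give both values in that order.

In Łukasiewicz three-valued logic Ł3: p ↔ q = ½ ↔ false = ½  [1 − |½−0|]
(p ↔ q) ∧ q = ½ ∧ false = false
¬((p ↔ q) ∧ q) = ¬false = true
In Kleene's strong three-valued logic K3: p ↔ q = ½ ↔ false = ½
(p ↔ q) ∧ q = ½ ∧ false = false
¬((p ↔ q) ∧ q) = ¬false = true

true; true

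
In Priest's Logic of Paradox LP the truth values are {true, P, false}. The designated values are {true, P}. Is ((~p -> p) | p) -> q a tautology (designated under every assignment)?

Countermodel: p=true, q=false gives false, which is not designated.

No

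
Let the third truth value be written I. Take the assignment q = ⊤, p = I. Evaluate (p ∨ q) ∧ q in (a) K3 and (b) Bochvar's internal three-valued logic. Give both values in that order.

⊤; I

In K3: p ∨ q = I ∨ ⊤ = ⊤
(p ∨ q) ∧ q = ⊤ ∧ ⊤ = ⊤
In Bochvar's internal three-valued logic: p ∨ q = I ∨ ⊤ = I
(p ∨ q) ∧ q = I ∧ ⊤ = I
They differ because K3 and Bochvar's internal three-valued logic treat I differently under the binary connectives.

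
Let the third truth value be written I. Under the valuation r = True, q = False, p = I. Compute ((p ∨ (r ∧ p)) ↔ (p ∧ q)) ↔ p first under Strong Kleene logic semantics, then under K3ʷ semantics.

In Strong Kleene logic: r ∧ p = True ∧ I = I
p ∨ (r ∧ p) = I ∨ I = I
p ∧ q = I ∧ False = False
(p ∨ (r ∧ p)) ↔ (p ∧ q) = I ↔ False = I
((p ∨ (r ∧ p)) ↔ (p ∧ q)) ↔ p = I ↔ I = I
In K3ʷ: r ∧ p = True ∧ I = I
p ∨ (r ∧ p) = I ∨ I = I
p ∧ q = I ∧ False = I
(p ∨ (r ∧ p)) ↔ (p ∧ q) = I ↔ I = I
((p ∨ (r ∧ p)) ↔ (p ∧ q)) ↔ p = I ↔ I = I

I; I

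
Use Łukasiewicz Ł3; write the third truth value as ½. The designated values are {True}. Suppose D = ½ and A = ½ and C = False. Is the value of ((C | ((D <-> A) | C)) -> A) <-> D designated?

D <-> A = ½ <-> ½ = True  [1 − |½−½|]
(D <-> A) | C = True | False = True
C | ((D <-> A) | C) = False | True = True
(C | ((D <-> A) | C)) -> A = True -> ½ = ½
((C | ((D <-> A) | C)) -> A) <-> D = ½ <-> ½ = True
True ∈ {True}.

Yes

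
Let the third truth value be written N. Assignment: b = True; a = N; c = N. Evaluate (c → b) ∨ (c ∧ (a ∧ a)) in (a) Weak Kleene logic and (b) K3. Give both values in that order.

N; True

In Weak Kleene logic: c → b = N → True = N  [any arg is the third value ⇒ result is the third value]
a ∧ a = N ∧ N = N
c ∧ (a ∧ a) = N ∧ N = N
(c → b) ∨ (c ∧ (a ∧ a)) = N ∨ N = N
In K3: c → b = N → True = True  [¬N ∨ True]
a ∧ a = N ∧ N = N
c ∧ (a ∧ a) = N ∧ N = N
(c → b) ∨ (c ∧ (a ∧ a)) = True ∨ N = True
They differ because Weak Kleene logic and K3 treat N differently under the binary connectives.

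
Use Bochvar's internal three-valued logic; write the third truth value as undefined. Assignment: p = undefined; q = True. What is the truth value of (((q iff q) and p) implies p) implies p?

q iff q = True iff True = True
(q iff q) and p = True and undefined = undefined
((q iff q) and p) implies p = undefined implies undefined = undefined  [any arg is the third value ⇒ result is the third value]
(((q iff q) and p) implies p) implies p = undefined implies undefined = undefined

undefined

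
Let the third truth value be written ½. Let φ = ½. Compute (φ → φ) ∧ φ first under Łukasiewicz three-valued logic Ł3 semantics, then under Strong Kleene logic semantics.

In Łukasiewicz three-valued logic Ł3: φ → φ = ½ → ½ = ⊤  [min(1, 1−½+½)]
(φ → φ) ∧ φ = ⊤ ∧ ½ = ½
In Strong Kleene logic: φ → φ = ½ → ½ = ½
(φ → φ) ∧ φ = ½ ∧ ½ = ½

½; ½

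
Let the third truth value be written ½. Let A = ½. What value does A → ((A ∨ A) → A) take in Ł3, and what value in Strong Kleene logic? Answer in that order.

In Ł3: A ∨ A = ½ ∨ ½ = ½
(A ∨ A) → A = ½ → ½ = T  [min(1, 1−½+½)]
A → ((A ∨ A) → A) = ½ → T = T
In Strong Kleene logic: A ∨ A = ½ ∨ ½ = ½
(A ∨ A) → A = ½ → ½ = ½  [¬½ ∨ ½]
A → ((A ∨ A) → A) = ½ → ½ = ½
They differ because Ł3 and Strong Kleene logic treat ½ differently under implication.

T; ½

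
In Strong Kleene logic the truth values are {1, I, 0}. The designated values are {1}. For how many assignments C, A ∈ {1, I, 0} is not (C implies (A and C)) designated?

Designated under: (C=1, A=0).

1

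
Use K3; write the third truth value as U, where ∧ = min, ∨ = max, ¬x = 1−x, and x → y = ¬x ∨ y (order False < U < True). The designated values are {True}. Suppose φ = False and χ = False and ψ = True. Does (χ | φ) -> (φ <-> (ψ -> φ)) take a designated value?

Yes

χ | φ = False | False = False
ψ -> φ = True -> False = False
φ <-> (ψ -> φ) = False <-> False = True
(χ | φ) -> (φ <-> (ψ -> φ)) = False -> True = True
True ∈ {True}.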